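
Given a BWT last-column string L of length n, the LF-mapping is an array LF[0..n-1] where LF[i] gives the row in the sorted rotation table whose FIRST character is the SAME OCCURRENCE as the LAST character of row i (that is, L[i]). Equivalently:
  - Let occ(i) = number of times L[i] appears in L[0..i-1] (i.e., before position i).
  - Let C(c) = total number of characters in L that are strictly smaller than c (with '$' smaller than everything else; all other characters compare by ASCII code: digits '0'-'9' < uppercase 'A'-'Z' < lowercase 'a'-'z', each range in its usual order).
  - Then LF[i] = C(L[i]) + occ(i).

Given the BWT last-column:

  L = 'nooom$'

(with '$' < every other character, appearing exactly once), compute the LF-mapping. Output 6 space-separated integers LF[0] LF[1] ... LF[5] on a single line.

Char counts: '$':1, 'm':1, 'n':1, 'o':3
C (first-col start): C('$')=0, C('m')=1, C('n')=2, C('o')=3
L[0]='n': occ=0, LF[0]=C('n')+0=2+0=2
L[1]='o': occ=0, LF[1]=C('o')+0=3+0=3
L[2]='o': occ=1, LF[2]=C('o')+1=3+1=4
L[3]='o': occ=2, LF[3]=C('o')+2=3+2=5
L[4]='m': occ=0, LF[4]=C('m')+0=1+0=1
L[5]='$': occ=0, LF[5]=C('$')+0=0+0=0

Answer: 2 3 4 5 1 0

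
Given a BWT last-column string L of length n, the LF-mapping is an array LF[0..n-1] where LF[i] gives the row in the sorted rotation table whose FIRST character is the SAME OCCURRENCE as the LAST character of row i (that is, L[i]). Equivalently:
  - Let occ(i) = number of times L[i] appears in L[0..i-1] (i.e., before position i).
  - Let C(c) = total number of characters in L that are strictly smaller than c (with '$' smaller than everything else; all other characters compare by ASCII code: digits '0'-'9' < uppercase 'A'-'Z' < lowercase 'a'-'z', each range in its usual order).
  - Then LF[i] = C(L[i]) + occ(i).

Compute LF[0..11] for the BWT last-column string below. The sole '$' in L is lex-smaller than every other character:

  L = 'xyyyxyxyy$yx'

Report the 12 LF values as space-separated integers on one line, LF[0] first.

Char counts: '$':1, 'x':4, 'y':7
C (first-col start): C('$')=0, C('x')=1, C('y')=5
L[0]='x': occ=0, LF[0]=C('x')+0=1+0=1
L[1]='y': occ=0, LF[1]=C('y')+0=5+0=5
L[2]='y': occ=1, LF[2]=C('y')+1=5+1=6
L[3]='y': occ=2, LF[3]=C('y')+2=5+2=7
L[4]='x': occ=1, LF[4]=C('x')+1=1+1=2
L[5]='y': occ=3, LF[5]=C('y')+3=5+3=8
L[6]='x': occ=2, LF[6]=C('x')+2=1+2=3
L[7]='y': occ=4, LF[7]=C('y')+4=5+4=9
L[8]='y': occ=5, LF[8]=C('y')+5=5+5=10
L[9]='$': occ=0, LF[9]=C('$')+0=0+0=0
L[10]='y': occ=6, LF[10]=C('y')+6=5+6=11
L[11]='x': occ=3, LF[11]=C('x')+3=1+3=4

Answer: 1 5 6 7 2 8 3 9 10 0 11 4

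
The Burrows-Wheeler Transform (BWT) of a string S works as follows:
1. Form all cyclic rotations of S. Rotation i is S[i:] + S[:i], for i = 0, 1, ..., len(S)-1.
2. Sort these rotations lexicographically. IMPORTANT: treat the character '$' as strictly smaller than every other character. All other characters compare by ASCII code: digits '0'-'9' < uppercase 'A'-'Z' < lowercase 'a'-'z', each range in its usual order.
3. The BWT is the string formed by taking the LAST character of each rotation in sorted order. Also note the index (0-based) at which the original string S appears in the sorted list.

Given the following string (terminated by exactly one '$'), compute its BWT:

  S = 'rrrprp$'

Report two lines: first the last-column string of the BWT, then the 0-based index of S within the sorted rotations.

Answer: prrprr$
6

Derivation:
All 7 rotations (rotation i = S[i:]+S[:i]):
  rot[0] = rrrprp$
  rot[1] = rrprp$r
  rot[2] = rprp$rr
  rot[3] = prp$rrr
  rot[4] = rp$rrrp
  rot[5] = p$rrrpr
  rot[6] = $rrrprp
Sorted (with $ < everything):
  sorted[0] = $rrrprp  (last char: 'p')
  sorted[1] = p$rrrpr  (last char: 'r')
  sorted[2] = prp$rrr  (last char: 'r')
  sorted[3] = rp$rrrp  (last char: 'p')
  sorted[4] = rprp$rr  (last char: 'r')
  sorted[5] = rrprp$r  (last char: 'r')
  sorted[6] = rrrprp$  (last char: '$')
Last column: prrprr$
Original string S is at sorted index 6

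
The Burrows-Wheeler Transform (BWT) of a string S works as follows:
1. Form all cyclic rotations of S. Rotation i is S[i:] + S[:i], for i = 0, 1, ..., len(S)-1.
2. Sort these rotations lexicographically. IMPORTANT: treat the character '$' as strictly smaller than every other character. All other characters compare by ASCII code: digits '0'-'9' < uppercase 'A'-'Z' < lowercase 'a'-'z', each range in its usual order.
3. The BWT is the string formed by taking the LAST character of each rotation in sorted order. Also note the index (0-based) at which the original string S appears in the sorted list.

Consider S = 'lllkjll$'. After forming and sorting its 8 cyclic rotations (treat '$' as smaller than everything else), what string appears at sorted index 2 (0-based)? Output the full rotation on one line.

Answer: kjll$lll

Derivation:
All 8 rotations (rotation i = S[i:]+S[:i]):
  rot[0] = lllkjll$
  rot[1] = llkjll$l
  rot[2] = lkjll$ll
  rot[3] = kjll$lll
  rot[4] = jll$lllk
  rot[5] = ll$lllkj
  rot[6] = l$lllkjl
  rot[7] = $lllkjll
Sorted (with $ < everything):
  sorted[0] = $lllkjll
  sorted[1] = jll$lllk
  sorted[2] = kjll$lll
  sorted[3] = l$lllkjl
  sorted[4] = lkjll$ll
  sorted[5] = ll$lllkj
  sorted[6] = llkjll$l
  sorted[7] = lllkjll$
sorted[2] = kjll$lll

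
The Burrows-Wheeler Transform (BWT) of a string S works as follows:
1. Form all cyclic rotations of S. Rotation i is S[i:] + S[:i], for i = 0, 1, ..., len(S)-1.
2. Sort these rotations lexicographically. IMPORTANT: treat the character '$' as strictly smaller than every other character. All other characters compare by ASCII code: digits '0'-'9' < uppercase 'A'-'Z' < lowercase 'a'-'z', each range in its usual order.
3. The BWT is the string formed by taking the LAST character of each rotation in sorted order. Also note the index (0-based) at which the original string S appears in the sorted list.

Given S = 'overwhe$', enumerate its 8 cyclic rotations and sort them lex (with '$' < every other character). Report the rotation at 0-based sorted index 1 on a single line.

Answer: e$overwh

Derivation:
All 8 rotations (rotation i = S[i:]+S[:i]):
  rot[0] = overwhe$
  rot[1] = verwhe$o
  rot[2] = erwhe$ov
  rot[3] = rwhe$ove
  rot[4] = whe$over
  rot[5] = he$overw
  rot[6] = e$overwh
  rot[7] = $overwhe
Sorted (with $ < everything):
  sorted[0] = $overwhe
  sorted[1] = e$overwh
  sorted[2] = erwhe$ov
  sorted[3] = he$overw
  sorted[4] = overwhe$
  sorted[5] = rwhe$ove
  sorted[6] = verwhe$o
  sorted[7] = whe$over
sorted[1] = e$overwh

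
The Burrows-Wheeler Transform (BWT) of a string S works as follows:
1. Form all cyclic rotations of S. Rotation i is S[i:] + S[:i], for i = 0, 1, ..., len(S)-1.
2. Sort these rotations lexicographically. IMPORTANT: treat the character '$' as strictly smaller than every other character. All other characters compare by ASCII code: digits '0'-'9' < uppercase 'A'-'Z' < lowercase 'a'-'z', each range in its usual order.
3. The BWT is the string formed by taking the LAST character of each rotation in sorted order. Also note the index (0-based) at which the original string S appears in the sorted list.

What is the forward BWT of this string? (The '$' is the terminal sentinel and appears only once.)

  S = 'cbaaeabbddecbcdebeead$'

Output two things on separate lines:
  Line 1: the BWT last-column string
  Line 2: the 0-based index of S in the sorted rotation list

Answer: dbeeacacbe$ebabcdaeddb
10

Derivation:
All 22 rotations (rotation i = S[i:]+S[:i]):
  rot[0] = cbaaeabbddecbcdebeead$
  rot[1] = baaeabbddecbcdebeead$c
  rot[2] = aaeabbddecbcdebeead$cb
  rot[3] = aeabbddecbcdebeead$cba
  rot[4] = eabbddecbcdebeead$cbaa
  rot[5] = abbddecbcdebeead$cbaae
  rot[6] = bbddecbcdebeead$cbaaea
  rot[7] = bddecbcdebeead$cbaaeab
  rot[8] = ddecbcdebeead$cbaaeabb
  rot[9] = decbcdebeead$cbaaeabbd
  rot[10] = ecbcdebeead$cbaaeabbdd
  rot[11] = cbcdebeead$cbaaeabbdde
  rot[12] = bcdebeead$cbaaeabbddec
  rot[13] = cdebeead$cbaaeabbddecb
  rot[14] = debeead$cbaaeabbddecbc
  rot[15] = ebeead$cbaaeabbddecbcd
  rot[16] = beead$cbaaeabbddecbcde
  rot[17] = eead$cbaaeabbddecbcdeb
  rot[18] = ead$cbaaeabbddecbcdebe
  rot[19] = ad$cbaaeabbddecbcdebee
  rot[20] = d$cbaaeabbddecbcdebeea
  rot[21] = $cbaaeabbddecbcdebeead
Sorted (with $ < everything):
  sorted[0] = $cbaaeabbddecbcdebeead  (last char: 'd')
  sorted[1] = aaeabbddecbcdebeead$cb  (last char: 'b')
  sorted[2] = abbddecbcdebeead$cbaae  (last char: 'e')
  sorted[3] = ad$cbaaeabbddecbcdebee  (last char: 'e')
  sorted[4] = aeabbddecbcdebeead$cba  (last char: 'a')
  sorted[5] = baaeabbddecbcdebeead$c  (last char: 'c')
  sorted[6] = bbddecbcdebeead$cbaaea  (last char: 'a')
  sorted[7] = bcdebeead$cbaaeabbddec  (last char: 'c')
  sorted[8] = bddecbcdebeead$cbaaeab  (last char: 'b')
  sorted[9] = beead$cbaaeabbddecbcde  (last char: 'e')
  sorted[10] = cbaaeabbddecbcdebeead$  (last char: '$')
  sorted[11] = cbcdebeead$cbaaeabbdde  (last char: 'e')
  sorted[12] = cdebeead$cbaaeabbddecb  (last char: 'b')
  sorted[13] = d$cbaaeabbddecbcdebeea  (last char: 'a')
  sorted[14] = ddecbcdebeead$cbaaeabb  (last char: 'b')
  sorted[15] = debeead$cbaaeabbddecbc  (last char: 'c')
  sorted[16] = decbcdebeead$cbaaeabbd  (last char: 'd')
  sorted[17] = eabbddecbcdebeead$cbaa  (last char: 'a')
  sorted[18] = ead$cbaaeabbddecbcdebe  (last char: 'e')
  sorted[19] = ebeead$cbaaeabbddecbcd  (last char: 'd')
  sorted[20] = ecbcdebeead$cbaaeabbdd  (last char: 'd')
  sorted[21] = eead$cbaaeabbddecbcdeb  (last char: 'b')
Last column: dbeeacacbe$ebabcdaeddb
Original string S is at sorted index 10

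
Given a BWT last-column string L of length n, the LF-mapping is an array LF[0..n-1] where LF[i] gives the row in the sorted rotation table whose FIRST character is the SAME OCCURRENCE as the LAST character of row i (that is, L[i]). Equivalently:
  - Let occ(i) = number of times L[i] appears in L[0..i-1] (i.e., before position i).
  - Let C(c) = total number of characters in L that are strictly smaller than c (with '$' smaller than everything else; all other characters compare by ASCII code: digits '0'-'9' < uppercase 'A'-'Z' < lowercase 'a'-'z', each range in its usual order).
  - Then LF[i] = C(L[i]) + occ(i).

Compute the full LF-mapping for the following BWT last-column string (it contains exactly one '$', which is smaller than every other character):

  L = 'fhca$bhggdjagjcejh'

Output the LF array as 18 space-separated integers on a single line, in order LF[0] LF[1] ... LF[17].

Char counts: '$':1, 'a':2, 'b':1, 'c':2, 'd':1, 'e':1, 'f':1, 'g':3, 'h':3, 'j':3
C (first-col start): C('$')=0, C('a')=1, C('b')=3, C('c')=4, C('d')=6, C('e')=7, C('f')=8, C('g')=9, C('h')=12, C('j')=15
L[0]='f': occ=0, LF[0]=C('f')+0=8+0=8
L[1]='h': occ=0, LF[1]=C('h')+0=12+0=12
L[2]='c': occ=0, LF[2]=C('c')+0=4+0=4
L[3]='a': occ=0, LF[3]=C('a')+0=1+0=1
L[4]='$': occ=0, LF[4]=C('$')+0=0+0=0
L[5]='b': occ=0, LF[5]=C('b')+0=3+0=3
L[6]='h': occ=1, LF[6]=C('h')+1=12+1=13
L[7]='g': occ=0, LF[7]=C('g')+0=9+0=9
L[8]='g': occ=1, LF[8]=C('g')+1=9+1=10
L[9]='d': occ=0, LF[9]=C('d')+0=6+0=6
L[10]='j': occ=0, LF[10]=C('j')+0=15+0=15
L[11]='a': occ=1, LF[11]=C('a')+1=1+1=2
L[12]='g': occ=2, LF[12]=C('g')+2=9+2=11
L[13]='j': occ=1, LF[13]=C('j')+1=15+1=16
L[14]='c': occ=1, LF[14]=C('c')+1=4+1=5
L[15]='e': occ=0, LF[15]=C('e')+0=7+0=7
L[16]='j': occ=2, LF[16]=C('j')+2=15+2=17
L[17]='h': occ=2, LF[17]=C('h')+2=12+2=14

Answer: 8 12 4 1 0 3 13 9 10 6 15 2 11 16 5 7 17 14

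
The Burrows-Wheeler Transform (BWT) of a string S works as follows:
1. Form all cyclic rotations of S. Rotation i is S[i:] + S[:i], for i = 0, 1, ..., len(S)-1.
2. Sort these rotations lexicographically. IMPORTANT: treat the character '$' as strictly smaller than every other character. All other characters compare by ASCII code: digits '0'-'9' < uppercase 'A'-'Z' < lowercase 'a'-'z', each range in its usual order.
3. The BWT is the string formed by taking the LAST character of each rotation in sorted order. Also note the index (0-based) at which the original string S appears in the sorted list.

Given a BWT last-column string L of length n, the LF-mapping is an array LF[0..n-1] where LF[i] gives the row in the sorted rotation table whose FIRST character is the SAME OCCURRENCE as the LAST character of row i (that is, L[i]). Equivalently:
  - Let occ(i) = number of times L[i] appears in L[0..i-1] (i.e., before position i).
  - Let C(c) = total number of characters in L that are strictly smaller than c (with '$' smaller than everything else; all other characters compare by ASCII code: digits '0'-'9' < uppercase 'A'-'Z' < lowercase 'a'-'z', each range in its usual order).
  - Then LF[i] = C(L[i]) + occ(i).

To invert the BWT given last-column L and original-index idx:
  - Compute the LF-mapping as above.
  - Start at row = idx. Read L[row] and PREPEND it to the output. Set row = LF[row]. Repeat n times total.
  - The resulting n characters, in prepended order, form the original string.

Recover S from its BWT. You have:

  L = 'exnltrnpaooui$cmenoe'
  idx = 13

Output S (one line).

LF mapping: 3 19 9 7 17 16 10 15 1 12 13 18 6 0 2 8 4 11 14 5
Walk LF starting at row 13, prepending L[row]:
  step 1: row=13, L[13]='$', prepend. Next row=LF[13]=0
  step 2: row=0, L[0]='e', prepend. Next row=LF[0]=3
  step 3: row=3, L[3]='l', prepend. Next row=LF[3]=7
  step 4: row=7, L[7]='p', prepend. Next row=LF[7]=15
  step 5: row=15, L[15]='m', prepend. Next row=LF[15]=8
  step 6: row=8, L[8]='a', prepend. Next row=LF[8]=1
  step 7: row=1, L[1]='x', prepend. Next row=LF[1]=19
  step 8: row=19, L[19]='e', prepend. Next row=LF[19]=5
  step 9: row=5, L[5]='r', prepend. Next row=LF[5]=16
  step 10: row=16, L[16]='e', prepend. Next row=LF[16]=4
  step 11: row=4, L[4]='t', prepend. Next row=LF[4]=17
  step 12: row=17, L[17]='n', prepend. Next row=LF[17]=11
  step 13: row=11, L[11]='u', prepend. Next row=LF[11]=18
  step 14: row=18, L[18]='o', prepend. Next row=LF[18]=14
  step 15: row=14, L[14]='c', prepend. Next row=LF[14]=2
  step 16: row=2, L[2]='n', prepend. Next row=LF[2]=9
  step 17: row=9, L[9]='o', prepend. Next row=LF[9]=12
  step 18: row=12, L[12]='i', prepend. Next row=LF[12]=6
  step 19: row=6, L[6]='n', prepend. Next row=LF[6]=10
  step 20: row=10, L[10]='o', prepend. Next row=LF[10]=13
Reversed output: onioncounterexample$

Answer: onioncounterexample$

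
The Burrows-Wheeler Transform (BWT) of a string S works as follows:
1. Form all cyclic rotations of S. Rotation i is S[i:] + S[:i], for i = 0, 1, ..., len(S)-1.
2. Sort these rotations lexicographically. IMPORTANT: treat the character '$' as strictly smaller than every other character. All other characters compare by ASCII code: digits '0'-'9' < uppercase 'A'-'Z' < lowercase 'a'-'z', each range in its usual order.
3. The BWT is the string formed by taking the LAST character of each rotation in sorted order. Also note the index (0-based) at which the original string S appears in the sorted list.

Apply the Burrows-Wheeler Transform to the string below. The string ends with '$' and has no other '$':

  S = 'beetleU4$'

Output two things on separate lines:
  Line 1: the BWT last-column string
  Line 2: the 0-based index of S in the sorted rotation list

All 9 rotations (rotation i = S[i:]+S[:i]):
  rot[0] = beetleU4$
  rot[1] = eetleU4$b
  rot[2] = etleU4$be
  rot[3] = tleU4$bee
  rot[4] = leU4$beet
  rot[5] = eU4$beetl
  rot[6] = U4$beetle
  rot[7] = 4$beetleU
  rot[8] = $beetleU4
Sorted (with $ < everything):
  sorted[0] = $beetleU4  (last char: '4')
  sorted[1] = 4$beetleU  (last char: 'U')
  sorted[2] = U4$beetle  (last char: 'e')
  sorted[3] = beetleU4$  (last char: '$')
  sorted[4] = eU4$beetl  (last char: 'l')
  sorted[5] = eetleU4$b  (last char: 'b')
  sorted[6] = etleU4$be  (last char: 'e')
  sorted[7] = leU4$beet  (last char: 't')
  sorted[8] = tleU4$bee  (last char: 'e')
Last column: 4Ue$lbete
Original string S is at sorted index 3

Answer: 4Ue$lbete
3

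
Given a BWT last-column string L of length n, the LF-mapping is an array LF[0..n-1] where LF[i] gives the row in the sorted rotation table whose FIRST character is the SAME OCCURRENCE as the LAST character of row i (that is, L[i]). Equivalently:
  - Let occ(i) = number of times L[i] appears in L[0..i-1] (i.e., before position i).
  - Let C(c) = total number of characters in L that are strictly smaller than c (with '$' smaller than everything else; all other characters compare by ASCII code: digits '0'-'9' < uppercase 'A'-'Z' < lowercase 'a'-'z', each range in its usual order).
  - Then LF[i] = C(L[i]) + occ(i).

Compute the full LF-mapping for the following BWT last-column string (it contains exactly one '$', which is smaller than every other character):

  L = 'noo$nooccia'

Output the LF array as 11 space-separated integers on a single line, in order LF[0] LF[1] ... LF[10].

Answer: 5 7 8 0 6 9 10 2 3 4 1

Derivation:
Char counts: '$':1, 'a':1, 'c':2, 'i':1, 'n':2, 'o':4
C (first-col start): C('$')=0, C('a')=1, C('c')=2, C('i')=4, C('n')=5, C('o')=7
L[0]='n': occ=0, LF[0]=C('n')+0=5+0=5
L[1]='o': occ=0, LF[1]=C('o')+0=7+0=7
L[2]='o': occ=1, LF[2]=C('o')+1=7+1=8
L[3]='$': occ=0, LF[3]=C('$')+0=0+0=0
L[4]='n': occ=1, LF[4]=C('n')+1=5+1=6
L[5]='o': occ=2, LF[5]=C('o')+2=7+2=9
L[6]='o': occ=3, LF[6]=C('o')+3=7+3=10
L[7]='c': occ=0, LF[7]=C('c')+0=2+0=2
L[8]='c': occ=1, LF[8]=C('c')+1=2+1=3
L[9]='i': occ=0, LF[9]=C('i')+0=4+0=4
L[10]='a': occ=0, LF[10]=C('a')+0=1+0=1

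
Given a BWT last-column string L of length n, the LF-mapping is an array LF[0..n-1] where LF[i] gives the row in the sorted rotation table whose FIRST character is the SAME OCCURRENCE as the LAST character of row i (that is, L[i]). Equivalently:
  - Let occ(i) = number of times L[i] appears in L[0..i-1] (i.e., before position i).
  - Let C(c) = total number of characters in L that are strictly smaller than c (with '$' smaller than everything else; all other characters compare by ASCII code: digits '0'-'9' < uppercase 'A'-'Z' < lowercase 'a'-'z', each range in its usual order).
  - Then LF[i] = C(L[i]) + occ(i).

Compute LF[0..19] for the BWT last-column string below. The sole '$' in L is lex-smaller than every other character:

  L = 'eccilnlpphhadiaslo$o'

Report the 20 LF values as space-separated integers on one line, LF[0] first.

Answer: 6 3 4 9 11 14 12 17 18 7 8 1 5 10 2 19 13 15 0 16

Derivation:
Char counts: '$':1, 'a':2, 'c':2, 'd':1, 'e':1, 'h':2, 'i':2, 'l':3, 'n':1, 'o':2, 'p':2, 's':1
C (first-col start): C('$')=0, C('a')=1, C('c')=3, C('d')=5, C('e')=6, C('h')=7, C('i')=9, C('l')=11, C('n')=14, C('o')=15, C('p')=17, C('s')=19
L[0]='e': occ=0, LF[0]=C('e')+0=6+0=6
L[1]='c': occ=0, LF[1]=C('c')+0=3+0=3
L[2]='c': occ=1, LF[2]=C('c')+1=3+1=4
L[3]='i': occ=0, LF[3]=C('i')+0=9+0=9
L[4]='l': occ=0, LF[4]=C('l')+0=11+0=11
L[5]='n': occ=0, LF[5]=C('n')+0=14+0=14
L[6]='l': occ=1, LF[6]=C('l')+1=11+1=12
L[7]='p': occ=0, LF[7]=C('p')+0=17+0=17
L[8]='p': occ=1, LF[8]=C('p')+1=17+1=18
L[9]='h': occ=0, LF[9]=C('h')+0=7+0=7
L[10]='h': occ=1, LF[10]=C('h')+1=7+1=8
L[11]='a': occ=0, LF[11]=C('a')+0=1+0=1
L[12]='d': occ=0, LF[12]=C('d')+0=5+0=5
L[13]='i': occ=1, LF[13]=C('i')+1=9+1=10
L[14]='a': occ=1, LF[14]=C('a')+1=1+1=2
L[15]='s': occ=0, LF[15]=C('s')+0=19+0=19
L[16]='l': occ=2, LF[16]=C('l')+2=11+2=13
L[17]='o': occ=0, LF[17]=C('o')+0=15+0=15
L[18]='$': occ=0, LF[18]=C('$')+0=0+0=0
L[19]='o': occ=1, LF[19]=C('o')+1=15+1=16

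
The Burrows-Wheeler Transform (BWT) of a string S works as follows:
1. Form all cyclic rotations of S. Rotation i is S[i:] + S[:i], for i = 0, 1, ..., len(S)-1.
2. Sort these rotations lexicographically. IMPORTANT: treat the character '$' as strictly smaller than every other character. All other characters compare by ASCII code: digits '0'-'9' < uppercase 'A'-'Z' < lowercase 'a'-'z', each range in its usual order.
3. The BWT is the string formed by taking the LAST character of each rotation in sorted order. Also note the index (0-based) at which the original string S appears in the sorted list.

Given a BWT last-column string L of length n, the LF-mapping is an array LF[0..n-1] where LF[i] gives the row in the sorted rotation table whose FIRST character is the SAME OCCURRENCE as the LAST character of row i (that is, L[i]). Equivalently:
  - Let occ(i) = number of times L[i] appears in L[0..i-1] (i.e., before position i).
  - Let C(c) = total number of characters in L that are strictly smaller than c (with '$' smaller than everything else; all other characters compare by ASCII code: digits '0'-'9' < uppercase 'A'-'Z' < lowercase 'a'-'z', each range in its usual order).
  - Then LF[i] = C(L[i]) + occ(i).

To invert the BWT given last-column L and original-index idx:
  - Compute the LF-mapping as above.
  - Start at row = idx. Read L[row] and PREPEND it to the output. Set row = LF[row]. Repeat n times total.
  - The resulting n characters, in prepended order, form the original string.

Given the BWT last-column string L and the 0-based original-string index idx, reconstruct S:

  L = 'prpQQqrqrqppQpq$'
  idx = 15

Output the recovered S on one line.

Answer: rprQQqrpqpqqpQp$

Derivation:
LF mapping: 4 13 5 1 2 9 14 10 15 11 6 7 3 8 12 0
Walk LF starting at row 15, prepending L[row]:
  step 1: row=15, L[15]='$', prepend. Next row=LF[15]=0
  step 2: row=0, L[0]='p', prepend. Next row=LF[0]=4
  step 3: row=4, L[4]='Q', prepend. Next row=LF[4]=2
  step 4: row=2, L[2]='p', prepend. Next row=LF[2]=5
  step 5: row=5, L[5]='q', prepend. Next row=LF[5]=9
  step 6: row=9, L[9]='q', prepend. Next row=LF[9]=11
  step 7: row=11, L[11]='p', prepend. Next row=LF[11]=7
  step 8: row=7, L[7]='q', prepend. Next row=LF[7]=10
  step 9: row=10, L[10]='p', prepend. Next row=LF[10]=6
  step 10: row=6, L[6]='r', prepend. Next row=LF[6]=14
  step 11: row=14, L[14]='q', prepend. Next row=LF[14]=12
  step 12: row=12, L[12]='Q', prepend. Next row=LF[12]=3
  step 13: row=3, L[3]='Q', prepend. Next row=LF[3]=1
  step 14: row=1, L[1]='r', prepend. Next row=LF[1]=13
  step 15: row=13, L[13]='p', prepend. Next row=LF[13]=8
  step 16: row=8, L[8]='r', prepend. Next row=LF[8]=15
Reversed output: rprQQqrpqpqqpQp$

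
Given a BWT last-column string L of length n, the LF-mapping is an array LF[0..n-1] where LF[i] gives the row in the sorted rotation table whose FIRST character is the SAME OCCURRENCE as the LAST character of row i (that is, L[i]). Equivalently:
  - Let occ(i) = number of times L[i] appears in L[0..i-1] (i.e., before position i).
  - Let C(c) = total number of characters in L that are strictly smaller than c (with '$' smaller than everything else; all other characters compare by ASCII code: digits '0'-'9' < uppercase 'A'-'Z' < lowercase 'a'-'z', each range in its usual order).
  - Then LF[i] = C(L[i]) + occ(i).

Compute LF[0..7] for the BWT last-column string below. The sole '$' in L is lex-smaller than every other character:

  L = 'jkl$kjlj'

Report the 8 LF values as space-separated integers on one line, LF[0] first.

Answer: 1 4 6 0 5 2 7 3

Derivation:
Char counts: '$':1, 'j':3, 'k':2, 'l':2
C (first-col start): C('$')=0, C('j')=1, C('k')=4, C('l')=6
L[0]='j': occ=0, LF[0]=C('j')+0=1+0=1
L[1]='k': occ=0, LF[1]=C('k')+0=4+0=4
L[2]='l': occ=0, LF[2]=C('l')+0=6+0=6
L[3]='$': occ=0, LF[3]=C('$')+0=0+0=0
L[4]='k': occ=1, LF[4]=C('k')+1=4+1=5
L[5]='j': occ=1, LF[5]=C('j')+1=1+1=2
L[6]='l': occ=1, LF[6]=C('l')+1=6+1=7
L[7]='j': occ=2, LF[7]=C('j')+2=1+2=3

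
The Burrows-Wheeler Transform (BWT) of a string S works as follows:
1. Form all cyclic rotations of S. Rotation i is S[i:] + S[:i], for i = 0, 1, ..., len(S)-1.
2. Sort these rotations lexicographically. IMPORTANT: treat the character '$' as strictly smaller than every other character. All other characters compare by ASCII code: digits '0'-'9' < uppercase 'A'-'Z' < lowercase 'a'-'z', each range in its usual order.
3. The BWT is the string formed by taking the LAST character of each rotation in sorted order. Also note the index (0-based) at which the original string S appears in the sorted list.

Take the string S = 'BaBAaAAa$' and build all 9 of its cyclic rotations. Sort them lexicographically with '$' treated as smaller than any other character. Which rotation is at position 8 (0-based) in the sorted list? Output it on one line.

Answer: aBAaAAa$B

Derivation:
All 9 rotations (rotation i = S[i:]+S[:i]):
  rot[0] = BaBAaAAa$
  rot[1] = aBAaAAa$B
  rot[2] = BAaAAa$Ba
  rot[3] = AaAAa$BaB
  rot[4] = aAAa$BaBA
  rot[5] = AAa$BaBAa
  rot[6] = Aa$BaBAaA
  rot[7] = a$BaBAaAA
  rot[8] = $BaBAaAAa
Sorted (with $ < everything):
  sorted[0] = $BaBAaAAa
  sorted[1] = AAa$BaBAa
  sorted[2] = Aa$BaBAaA
  sorted[3] = AaAAa$BaB
  sorted[4] = BAaAAa$Ba
  sorted[5] = BaBAaAAa$
  sorted[6] = a$BaBAaAA
  sorted[7] = aAAa$BaBA
  sorted[8] = aBAaAAa$B
sorted[8] = aBAaAAa$B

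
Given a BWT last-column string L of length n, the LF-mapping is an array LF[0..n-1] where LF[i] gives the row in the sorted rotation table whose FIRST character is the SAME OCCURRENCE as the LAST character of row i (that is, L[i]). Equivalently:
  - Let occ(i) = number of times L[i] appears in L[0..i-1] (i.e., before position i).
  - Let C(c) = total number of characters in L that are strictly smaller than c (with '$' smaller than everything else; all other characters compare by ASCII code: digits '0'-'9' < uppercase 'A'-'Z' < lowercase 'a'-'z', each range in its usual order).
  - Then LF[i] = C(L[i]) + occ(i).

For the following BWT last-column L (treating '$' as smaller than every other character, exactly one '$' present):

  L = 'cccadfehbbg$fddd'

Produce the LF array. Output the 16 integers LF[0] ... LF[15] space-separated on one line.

Char counts: '$':1, 'a':1, 'b':2, 'c':3, 'd':4, 'e':1, 'f':2, 'g':1, 'h':1
C (first-col start): C('$')=0, C('a')=1, C('b')=2, C('c')=4, C('d')=7, C('e')=11, C('f')=12, C('g')=14, C('h')=15
L[0]='c': occ=0, LF[0]=C('c')+0=4+0=4
L[1]='c': occ=1, LF[1]=C('c')+1=4+1=5
L[2]='c': occ=2, LF[2]=C('c')+2=4+2=6
L[3]='a': occ=0, LF[3]=C('a')+0=1+0=1
L[4]='d': occ=0, LF[4]=C('d')+0=7+0=7
L[5]='f': occ=0, LF[5]=C('f')+0=12+0=12
L[6]='e': occ=0, LF[6]=C('e')+0=11+0=11
L[7]='h': occ=0, LF[7]=C('h')+0=15+0=15
L[8]='b': occ=0, LF[8]=C('b')+0=2+0=2
L[9]='b': occ=1, LF[9]=C('b')+1=2+1=3
L[10]='g': occ=0, LF[10]=C('g')+0=14+0=14
L[11]='$': occ=0, LF[11]=C('$')+0=0+0=0
L[12]='f': occ=1, LF[12]=C('f')+1=12+1=13
L[13]='d': occ=1, LF[13]=C('d')+1=7+1=8
L[14]='d': occ=2, LF[14]=C('d')+2=7+2=9
L[15]='d': occ=3, LF[15]=C('d')+3=7+3=10

Answer: 4 5 6 1 7 12 11 15 2 3 14 0 13 8 9 10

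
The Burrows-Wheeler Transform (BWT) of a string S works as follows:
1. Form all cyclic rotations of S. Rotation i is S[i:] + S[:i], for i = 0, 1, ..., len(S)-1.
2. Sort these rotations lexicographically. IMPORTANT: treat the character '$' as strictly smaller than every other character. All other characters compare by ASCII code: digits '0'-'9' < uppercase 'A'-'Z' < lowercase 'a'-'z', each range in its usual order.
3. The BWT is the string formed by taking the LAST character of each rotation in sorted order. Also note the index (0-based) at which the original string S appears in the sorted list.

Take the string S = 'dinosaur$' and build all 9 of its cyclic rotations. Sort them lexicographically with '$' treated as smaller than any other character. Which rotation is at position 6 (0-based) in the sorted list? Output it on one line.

Answer: r$dinosau

Derivation:
All 9 rotations (rotation i = S[i:]+S[:i]):
  rot[0] = dinosaur$
  rot[1] = inosaur$d
  rot[2] = nosaur$di
  rot[3] = osaur$din
  rot[4] = saur$dino
  rot[5] = aur$dinos
  rot[6] = ur$dinosa
  rot[7] = r$dinosau
  rot[8] = $dinosaur
Sorted (with $ < everything):
  sorted[0] = $dinosaur
  sorted[1] = aur$dinos
  sorted[2] = dinosaur$
  sorted[3] = inosaur$d
  sorted[4] = nosaur$di
  sorted[5] = osaur$din
  sorted[6] = r$dinosau
  sorted[7] = saur$dino
  sorted[8] = ur$dinosa
sorted[6] = r$dinosau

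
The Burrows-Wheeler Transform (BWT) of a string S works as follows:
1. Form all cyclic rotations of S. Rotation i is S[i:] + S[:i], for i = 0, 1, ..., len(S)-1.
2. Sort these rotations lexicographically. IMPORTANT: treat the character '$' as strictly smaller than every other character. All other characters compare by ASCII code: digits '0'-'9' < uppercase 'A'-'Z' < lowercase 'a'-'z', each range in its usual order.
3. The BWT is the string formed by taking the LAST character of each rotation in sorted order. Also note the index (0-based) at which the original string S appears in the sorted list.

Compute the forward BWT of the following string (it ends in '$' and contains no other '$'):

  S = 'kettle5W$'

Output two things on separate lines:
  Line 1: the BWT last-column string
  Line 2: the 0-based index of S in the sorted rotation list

All 9 rotations (rotation i = S[i:]+S[:i]):
  rot[0] = kettle5W$
  rot[1] = ettle5W$k
  rot[2] = ttle5W$ke
  rot[3] = tle5W$ket
  rot[4] = le5W$kett
  rot[5] = e5W$kettl
  rot[6] = 5W$kettle
  rot[7] = W$kettle5
  rot[8] = $kettle5W
Sorted (with $ < everything):
  sorted[0] = $kettle5W  (last char: 'W')
  sorted[1] = 5W$kettle  (last char: 'e')
  sorted[2] = W$kettle5  (last char: '5')
  sorted[3] = e5W$kettl  (last char: 'l')
  sorted[4] = ettle5W$k  (last char: 'k')
  sorted[5] = kettle5W$  (last char: '$')
  sorted[6] = le5W$kett  (last char: 't')
  sorted[7] = tle5W$ket  (last char: 't')
  sorted[8] = ttle5W$ke  (last char: 'e')
Last column: We5lk$tte
Original string S is at sorted index 5

Answer: We5lk$tte
5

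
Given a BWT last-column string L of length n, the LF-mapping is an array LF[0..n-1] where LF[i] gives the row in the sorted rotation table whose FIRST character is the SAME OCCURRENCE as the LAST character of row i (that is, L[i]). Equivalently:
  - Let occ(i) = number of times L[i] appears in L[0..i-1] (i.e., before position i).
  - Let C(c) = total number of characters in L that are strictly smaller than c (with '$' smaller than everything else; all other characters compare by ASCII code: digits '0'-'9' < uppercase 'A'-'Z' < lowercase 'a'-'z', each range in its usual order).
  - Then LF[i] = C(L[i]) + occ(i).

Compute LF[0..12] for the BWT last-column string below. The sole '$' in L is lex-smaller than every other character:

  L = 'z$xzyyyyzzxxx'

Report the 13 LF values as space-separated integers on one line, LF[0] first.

Char counts: '$':1, 'x':4, 'y':4, 'z':4
C (first-col start): C('$')=0, C('x')=1, C('y')=5, C('z')=9
L[0]='z': occ=0, LF[0]=C('z')+0=9+0=9
L[1]='$': occ=0, LF[1]=C('$')+0=0+0=0
L[2]='x': occ=0, LF[2]=C('x')+0=1+0=1
L[3]='z': occ=1, LF[3]=C('z')+1=9+1=10
L[4]='y': occ=0, LF[4]=C('y')+0=5+0=5
L[5]='y': occ=1, LF[5]=C('y')+1=5+1=6
L[6]='y': occ=2, LF[6]=C('y')+2=5+2=7
L[7]='y': occ=3, LF[7]=C('y')+3=5+3=8
L[8]='z': occ=2, LF[8]=C('z')+2=9+2=11
L[9]='z': occ=3, LF[9]=C('z')+3=9+3=12
L[10]='x': occ=1, LF[10]=C('x')+1=1+1=2
L[11]='x': occ=2, LF[11]=C('x')+2=1+2=3
L[12]='x': occ=3, LF[12]=C('x')+3=1+3=4

Answer: 9 0 1 10 5 6 7 8 11 12 2 3 4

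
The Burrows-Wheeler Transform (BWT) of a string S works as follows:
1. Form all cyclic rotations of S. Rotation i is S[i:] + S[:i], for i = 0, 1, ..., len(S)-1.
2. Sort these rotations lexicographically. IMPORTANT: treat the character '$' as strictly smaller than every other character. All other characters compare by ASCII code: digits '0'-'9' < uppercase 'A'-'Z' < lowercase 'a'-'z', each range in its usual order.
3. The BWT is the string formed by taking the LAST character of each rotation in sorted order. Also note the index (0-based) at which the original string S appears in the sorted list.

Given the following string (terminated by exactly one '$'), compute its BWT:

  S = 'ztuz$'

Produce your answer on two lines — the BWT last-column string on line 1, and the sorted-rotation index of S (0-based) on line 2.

All 5 rotations (rotation i = S[i:]+S[:i]):
  rot[0] = ztuz$
  rot[1] = tuz$z
  rot[2] = uz$zt
  rot[3] = z$ztu
  rot[4] = $ztuz
Sorted (with $ < everything):
  sorted[0] = $ztuz  (last char: 'z')
  sorted[1] = tuz$z  (last char: 'z')
  sorted[2] = uz$zt  (last char: 't')
  sorted[3] = z$ztu  (last char: 'u')
  sorted[4] = ztuz$  (last char: '$')
Last column: zztu$
Original string S is at sorted index 4

Answer: zztu$
4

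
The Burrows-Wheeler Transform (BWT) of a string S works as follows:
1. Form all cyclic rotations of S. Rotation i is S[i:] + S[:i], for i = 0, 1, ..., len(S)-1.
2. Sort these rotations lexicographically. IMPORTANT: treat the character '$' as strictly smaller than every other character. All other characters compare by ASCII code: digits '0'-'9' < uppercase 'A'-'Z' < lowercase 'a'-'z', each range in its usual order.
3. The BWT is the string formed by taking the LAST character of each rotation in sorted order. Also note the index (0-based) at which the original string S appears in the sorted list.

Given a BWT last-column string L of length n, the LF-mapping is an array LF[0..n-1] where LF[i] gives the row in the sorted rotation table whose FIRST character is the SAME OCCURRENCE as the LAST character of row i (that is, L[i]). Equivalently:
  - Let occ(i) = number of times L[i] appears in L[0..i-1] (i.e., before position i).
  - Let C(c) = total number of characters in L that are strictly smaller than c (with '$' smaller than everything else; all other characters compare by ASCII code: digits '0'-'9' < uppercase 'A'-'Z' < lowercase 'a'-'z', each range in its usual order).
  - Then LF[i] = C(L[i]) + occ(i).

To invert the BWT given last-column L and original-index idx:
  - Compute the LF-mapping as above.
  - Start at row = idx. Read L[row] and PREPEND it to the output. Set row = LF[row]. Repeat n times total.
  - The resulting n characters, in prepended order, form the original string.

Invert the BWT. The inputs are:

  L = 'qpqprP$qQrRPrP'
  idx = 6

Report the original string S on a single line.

LF mapping: 8 6 9 7 11 1 0 10 4 12 5 2 13 3
Walk LF starting at row 6, prepending L[row]:
  step 1: row=6, L[6]='$', prepend. Next row=LF[6]=0
  step 2: row=0, L[0]='q', prepend. Next row=LF[0]=8
  step 3: row=8, L[8]='Q', prepend. Next row=LF[8]=4
  step 4: row=4, L[4]='r', prepend. Next row=LF[4]=11
  step 5: row=11, L[11]='P', prepend. Next row=LF[11]=2
  step 6: row=2, L[2]='q', prepend. Next row=LF[2]=9
  step 7: row=9, L[9]='r', prepend. Next row=LF[9]=12
  step 8: row=12, L[12]='r', prepend. Next row=LF[12]=13
  step 9: row=13, L[13]='P', prepend. Next row=LF[13]=3
  step 10: row=3, L[3]='p', prepend. Next row=LF[3]=7
  step 11: row=7, L[7]='q', prepend. Next row=LF[7]=10
  step 12: row=10, L[10]='R', prepend. Next row=LF[10]=5
  step 13: row=5, L[5]='P', prepend. Next row=LF[5]=1
  step 14: row=1, L[1]='p', prepend. Next row=LF[1]=6
Reversed output: pPRqpPrrqPrQq$

Answer: pPRqpPrrqPrQq$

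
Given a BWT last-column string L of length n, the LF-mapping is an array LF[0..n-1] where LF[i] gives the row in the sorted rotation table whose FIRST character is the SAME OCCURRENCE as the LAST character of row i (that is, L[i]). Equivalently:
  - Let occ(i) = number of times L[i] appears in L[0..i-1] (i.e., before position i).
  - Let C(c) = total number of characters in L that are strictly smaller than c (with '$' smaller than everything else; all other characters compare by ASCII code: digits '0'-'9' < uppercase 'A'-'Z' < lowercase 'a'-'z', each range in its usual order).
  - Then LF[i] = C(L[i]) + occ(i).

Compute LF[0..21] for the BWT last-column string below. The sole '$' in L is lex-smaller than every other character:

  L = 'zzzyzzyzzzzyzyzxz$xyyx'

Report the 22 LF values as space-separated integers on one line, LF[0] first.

Answer: 10 11 12 4 13 14 5 15 16 17 18 6 19 7 20 1 21 0 2 8 9 3

Derivation:
Char counts: '$':1, 'x':3, 'y':6, 'z':12
C (first-col start): C('$')=0, C('x')=1, C('y')=4, C('z')=10
L[0]='z': occ=0, LF[0]=C('z')+0=10+0=10
L[1]='z': occ=1, LF[1]=C('z')+1=10+1=11
L[2]='z': occ=2, LF[2]=C('z')+2=10+2=12
L[3]='y': occ=0, LF[3]=C('y')+0=4+0=4
L[4]='z': occ=3, LF[4]=C('z')+3=10+3=13
L[5]='z': occ=4, LF[5]=C('z')+4=10+4=14
L[6]='y': occ=1, LF[6]=C('y')+1=4+1=5
L[7]='z': occ=5, LF[7]=C('z')+5=10+5=15
L[8]='z': occ=6, LF[8]=C('z')+6=10+6=16
L[9]='z': occ=7, LF[9]=C('z')+7=10+7=17
L[10]='z': occ=8, LF[10]=C('z')+8=10+8=18
L[11]='y': occ=2, LF[11]=C('y')+2=4+2=6
L[12]='z': occ=9, LF[12]=C('z')+9=10+9=19
L[13]='y': occ=3, LF[13]=C('y')+3=4+3=7
L[14]='z': occ=10, LF[14]=C('z')+10=10+10=20
L[15]='x': occ=0, LF[15]=C('x')+0=1+0=1
L[16]='z': occ=11, LF[16]=C('z')+11=10+11=21
L[17]='$': occ=0, LF[17]=C('$')+0=0+0=0
L[18]='x': occ=1, LF[18]=C('x')+1=1+1=2
L[19]='y': occ=4, LF[19]=C('y')+4=4+4=8
L[20]='y': occ=5, LF[20]=C('y')+5=4+5=9
L[21]='x': occ=2, LF[21]=C('x')+2=1+2=3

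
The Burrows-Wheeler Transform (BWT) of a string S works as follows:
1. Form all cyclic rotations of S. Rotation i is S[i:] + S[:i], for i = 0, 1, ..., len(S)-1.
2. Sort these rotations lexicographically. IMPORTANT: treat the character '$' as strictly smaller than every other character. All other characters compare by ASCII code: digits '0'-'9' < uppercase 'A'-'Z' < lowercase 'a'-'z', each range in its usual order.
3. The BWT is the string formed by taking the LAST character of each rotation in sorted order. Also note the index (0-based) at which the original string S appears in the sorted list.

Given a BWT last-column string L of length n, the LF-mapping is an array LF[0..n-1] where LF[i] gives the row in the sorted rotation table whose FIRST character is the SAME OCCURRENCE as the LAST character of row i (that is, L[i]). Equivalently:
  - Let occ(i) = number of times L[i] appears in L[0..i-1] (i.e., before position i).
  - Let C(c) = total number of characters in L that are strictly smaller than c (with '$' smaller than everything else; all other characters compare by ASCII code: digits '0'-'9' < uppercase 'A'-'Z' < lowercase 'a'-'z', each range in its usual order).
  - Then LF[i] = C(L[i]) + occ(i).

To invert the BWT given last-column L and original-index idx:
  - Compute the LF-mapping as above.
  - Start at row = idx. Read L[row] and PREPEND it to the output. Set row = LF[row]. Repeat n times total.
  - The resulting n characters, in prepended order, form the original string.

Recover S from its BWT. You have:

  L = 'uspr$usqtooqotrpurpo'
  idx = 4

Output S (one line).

Answer: outsoqrsptqpupororu$

Derivation:
LF mapping: 17 13 5 10 0 18 14 8 15 1 2 9 3 16 11 6 19 12 7 4
Walk LF starting at row 4, prepending L[row]:
  step 1: row=4, L[4]='$', prepend. Next row=LF[4]=0
  step 2: row=0, L[0]='u', prepend. Next row=LF[0]=17
  step 3: row=17, L[17]='r', prepend. Next row=LF[17]=12
  step 4: row=12, L[12]='o', prepend. Next row=LF[12]=3
  step 5: row=3, L[3]='r', prepend. Next row=LF[3]=10
  step 6: row=10, L[10]='o', prepend. Next row=LF[10]=2
  step 7: row=2, L[2]='p', prepend. Next row=LF[2]=5
  step 8: row=5, L[5]='u', prepend. Next row=LF[5]=18
  step 9: row=18, L[18]='p', prepend. Next row=LF[18]=7
  step 10: row=7, L[7]='q', prepend. Next row=LF[7]=8
  step 11: row=8, L[8]='t', prepend. Next row=LF[8]=15
  step 12: row=15, L[15]='p', prepend. Next row=LF[15]=6
  step 13: row=6, L[6]='s', prepend. Next row=LF[6]=14
  step 14: row=14, L[14]='r', prepend. Next row=LF[14]=11
  step 15: row=11, L[11]='q', prepend. Next row=LF[11]=9
  step 16: row=9, L[9]='o', prepend. Next row=LF[9]=1
  step 17: row=1, L[1]='s', prepend. Next row=LF[1]=13
  step 18: row=13, L[13]='t', prepend. Next row=LF[13]=16
  step 19: row=16, L[16]='u', prepend. Next row=LF[16]=19
  step 20: row=19, L[19]='o', prepend. Next row=LF[19]=4
Reversed output: outsoqrsptqpupororu$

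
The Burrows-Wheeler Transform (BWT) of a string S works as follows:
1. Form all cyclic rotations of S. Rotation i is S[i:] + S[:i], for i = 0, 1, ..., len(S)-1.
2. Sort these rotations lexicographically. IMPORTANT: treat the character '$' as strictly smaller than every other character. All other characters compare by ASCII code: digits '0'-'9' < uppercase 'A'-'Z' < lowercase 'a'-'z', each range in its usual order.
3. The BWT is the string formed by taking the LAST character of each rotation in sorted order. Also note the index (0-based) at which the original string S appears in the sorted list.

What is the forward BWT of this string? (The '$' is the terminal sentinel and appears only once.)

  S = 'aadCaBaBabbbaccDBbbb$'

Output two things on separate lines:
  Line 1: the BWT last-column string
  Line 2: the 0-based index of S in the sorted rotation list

Answer: baaDdcCB$BbabbbbBacaa
8

Derivation:
All 21 rotations (rotation i = S[i:]+S[:i]):
  rot[0] = aadCaBaBabbbaccDBbbb$
  rot[1] = adCaBaBabbbaccDBbbb$a
  rot[2] = dCaBaBabbbaccDBbbb$aa
  rot[3] = CaBaBabbbaccDBbbb$aad
  rot[4] = aBaBabbbaccDBbbb$aadC
  rot[5] = BaBabbbaccDBbbb$aadCa
  rot[6] = aBabbbaccDBbbb$aadCaB
  rot[7] = BabbbaccDBbbb$aadCaBa
  rot[8] = abbbaccDBbbb$aadCaBaB
  rot[9] = bbbaccDBbbb$aadCaBaBa
  rot[10] = bbaccDBbbb$aadCaBaBab
  rot[11] = baccDBbbb$aadCaBaBabb
  rot[12] = accDBbbb$aadCaBaBabbb
  rot[13] = ccDBbbb$aadCaBaBabbba
  rot[14] = cDBbbb$aadCaBaBabbbac
  rot[15] = DBbbb$aadCaBaBabbbacc
  rot[16] = Bbbb$aadCaBaBabbbaccD
  rot[17] = bbb$aadCaBaBabbbaccDB
  rot[18] = bb$aadCaBaBabbbaccDBb
  rot[19] = b$aadCaBaBabbbaccDBbb
  rot[20] = $aadCaBaBabbbaccDBbbb
Sorted (with $ < everything):
  sorted[0] = $aadCaBaBabbbaccDBbbb  (last char: 'b')
  sorted[1] = BaBabbbaccDBbbb$aadCa  (last char: 'a')
  sorted[2] = BabbbaccDBbbb$aadCaBa  (last char: 'a')
  sorted[3] = Bbbb$aadCaBaBabbbaccD  (last char: 'D')
  sorted[4] = CaBaBabbbaccDBbbb$aad  (last char: 'd')
  sorted[5] = DBbbb$aadCaBaBabbbacc  (last char: 'c')
  sorted[6] = aBaBabbbaccDBbbb$aadC  (last char: 'C')
  sorted[7] = aBabbbaccDBbbb$aadCaB  (last char: 'B')
  sorted[8] = aadCaBaBabbbaccDBbbb$  (last char: '$')
  sorted[9] = abbbaccDBbbb$aadCaBaB  (last char: 'B')
  sorted[10] = accDBbbb$aadCaBaBabbb  (last char: 'b')
  sorted[11] = adCaBaBabbbaccDBbbb$a  (last char: 'a')
  sorted[12] = b$aadCaBaBabbbaccDBbb  (last char: 'b')
  sorted[13] = baccDBbbb$aadCaBaBabb  (last char: 'b')
  sorted[14] = bb$aadCaBaBabbbaccDBb  (last char: 'b')
  sorted[15] = bbaccDBbbb$aadCaBaBab  (last char: 'b')
  sorted[16] = bbb$aadCaBaBabbbaccDB  (last char: 'B')
  sorted[17] = bbbaccDBbbb$aadCaBaBa  (last char: 'a')
  sorted[18] = cDBbbb$aadCaBaBabbbac  (last char: 'c')
  sorted[19] = ccDBbbb$aadCaBaBabbba  (last char: 'a')
  sorted[20] = dCaBaBabbbaccDBbbb$aa  (last char: 'a')
Last column: baaDdcCB$BbabbbbBacaa
Original string S is at sorted index 8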